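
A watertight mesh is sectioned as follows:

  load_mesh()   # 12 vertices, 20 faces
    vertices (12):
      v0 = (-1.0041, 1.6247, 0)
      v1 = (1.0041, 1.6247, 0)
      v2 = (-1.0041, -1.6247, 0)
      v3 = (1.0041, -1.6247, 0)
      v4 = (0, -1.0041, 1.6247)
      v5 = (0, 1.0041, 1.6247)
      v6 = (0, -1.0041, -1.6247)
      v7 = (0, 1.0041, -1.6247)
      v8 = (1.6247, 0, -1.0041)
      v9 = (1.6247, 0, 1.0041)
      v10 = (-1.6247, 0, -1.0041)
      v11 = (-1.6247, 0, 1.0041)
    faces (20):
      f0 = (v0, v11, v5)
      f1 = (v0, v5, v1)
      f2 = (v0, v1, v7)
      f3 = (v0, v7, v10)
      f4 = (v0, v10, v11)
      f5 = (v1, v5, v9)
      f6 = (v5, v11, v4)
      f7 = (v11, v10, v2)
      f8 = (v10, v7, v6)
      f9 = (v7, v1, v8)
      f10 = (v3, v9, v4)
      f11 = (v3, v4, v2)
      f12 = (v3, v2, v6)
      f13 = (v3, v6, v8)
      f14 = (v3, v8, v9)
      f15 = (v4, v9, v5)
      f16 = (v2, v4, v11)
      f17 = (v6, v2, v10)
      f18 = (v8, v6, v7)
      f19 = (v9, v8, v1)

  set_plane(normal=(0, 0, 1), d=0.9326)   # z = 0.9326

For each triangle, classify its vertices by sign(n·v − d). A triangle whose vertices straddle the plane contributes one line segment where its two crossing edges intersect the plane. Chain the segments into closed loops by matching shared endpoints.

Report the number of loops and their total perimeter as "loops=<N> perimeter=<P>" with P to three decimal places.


Straddling triangles (10 of 20):
  (v0,v11,v5) [-++] → (-1.58051, 0.115692, 0.9326)–(-0.427733, 1.26847, 0.9326)  len=1.6303
  (v0,v5,v1) [-+-] → (-0.427733, 1.26847, 0.9326)–(0.427733, 1.26847, 0.9326)  len=0.8555
  (v0,v10,v11) [--+] → (-1.6247, 0, 0.9326)–(-1.58051, 0.115692, 0.9326)  len=0.1238
  (v1,v5,v9) [-++] → (0.427733, 1.26847, 0.9326)–(1.58051, 0.115692, 0.9326)  len=1.6303
  (v11,v10,v2) [+--] → (-1.6247, 0, 0.9326)–(-1.58051, -0.115692, 0.9326)  len=0.1238
  (v3,v9,v4) [-++] → (1.58051, -0.115692, 0.9326)–(0.427733, -1.26847, 0.9326)  len=1.6303
  (v3,v4,v2) [-+-] → (0.427733, -1.26847, 0.9326)–(-0.427733, -1.26847, 0.9326)  len=0.8555
  (v3,v8,v9) [--+] → (1.6247, 0, 0.9326)–(1.58051, -0.115692, 0.9326)  len=0.1238
  (v2,v4,v11) [-++] → (-0.427733, -1.26847, 0.9326)–(-1.58051, -0.115692, 0.9326)  len=1.6303
  (v9,v8,v1) [+--] → (1.6247, 0, 0.9326)–(1.58051, 0.115692, 0.9326)  len=0.1238

Chained into 1 loop(s):
  loop 1: 10 segments, perimeter = 8.7274
Total perimeter = 8.727

loops=1 perimeter=8.727


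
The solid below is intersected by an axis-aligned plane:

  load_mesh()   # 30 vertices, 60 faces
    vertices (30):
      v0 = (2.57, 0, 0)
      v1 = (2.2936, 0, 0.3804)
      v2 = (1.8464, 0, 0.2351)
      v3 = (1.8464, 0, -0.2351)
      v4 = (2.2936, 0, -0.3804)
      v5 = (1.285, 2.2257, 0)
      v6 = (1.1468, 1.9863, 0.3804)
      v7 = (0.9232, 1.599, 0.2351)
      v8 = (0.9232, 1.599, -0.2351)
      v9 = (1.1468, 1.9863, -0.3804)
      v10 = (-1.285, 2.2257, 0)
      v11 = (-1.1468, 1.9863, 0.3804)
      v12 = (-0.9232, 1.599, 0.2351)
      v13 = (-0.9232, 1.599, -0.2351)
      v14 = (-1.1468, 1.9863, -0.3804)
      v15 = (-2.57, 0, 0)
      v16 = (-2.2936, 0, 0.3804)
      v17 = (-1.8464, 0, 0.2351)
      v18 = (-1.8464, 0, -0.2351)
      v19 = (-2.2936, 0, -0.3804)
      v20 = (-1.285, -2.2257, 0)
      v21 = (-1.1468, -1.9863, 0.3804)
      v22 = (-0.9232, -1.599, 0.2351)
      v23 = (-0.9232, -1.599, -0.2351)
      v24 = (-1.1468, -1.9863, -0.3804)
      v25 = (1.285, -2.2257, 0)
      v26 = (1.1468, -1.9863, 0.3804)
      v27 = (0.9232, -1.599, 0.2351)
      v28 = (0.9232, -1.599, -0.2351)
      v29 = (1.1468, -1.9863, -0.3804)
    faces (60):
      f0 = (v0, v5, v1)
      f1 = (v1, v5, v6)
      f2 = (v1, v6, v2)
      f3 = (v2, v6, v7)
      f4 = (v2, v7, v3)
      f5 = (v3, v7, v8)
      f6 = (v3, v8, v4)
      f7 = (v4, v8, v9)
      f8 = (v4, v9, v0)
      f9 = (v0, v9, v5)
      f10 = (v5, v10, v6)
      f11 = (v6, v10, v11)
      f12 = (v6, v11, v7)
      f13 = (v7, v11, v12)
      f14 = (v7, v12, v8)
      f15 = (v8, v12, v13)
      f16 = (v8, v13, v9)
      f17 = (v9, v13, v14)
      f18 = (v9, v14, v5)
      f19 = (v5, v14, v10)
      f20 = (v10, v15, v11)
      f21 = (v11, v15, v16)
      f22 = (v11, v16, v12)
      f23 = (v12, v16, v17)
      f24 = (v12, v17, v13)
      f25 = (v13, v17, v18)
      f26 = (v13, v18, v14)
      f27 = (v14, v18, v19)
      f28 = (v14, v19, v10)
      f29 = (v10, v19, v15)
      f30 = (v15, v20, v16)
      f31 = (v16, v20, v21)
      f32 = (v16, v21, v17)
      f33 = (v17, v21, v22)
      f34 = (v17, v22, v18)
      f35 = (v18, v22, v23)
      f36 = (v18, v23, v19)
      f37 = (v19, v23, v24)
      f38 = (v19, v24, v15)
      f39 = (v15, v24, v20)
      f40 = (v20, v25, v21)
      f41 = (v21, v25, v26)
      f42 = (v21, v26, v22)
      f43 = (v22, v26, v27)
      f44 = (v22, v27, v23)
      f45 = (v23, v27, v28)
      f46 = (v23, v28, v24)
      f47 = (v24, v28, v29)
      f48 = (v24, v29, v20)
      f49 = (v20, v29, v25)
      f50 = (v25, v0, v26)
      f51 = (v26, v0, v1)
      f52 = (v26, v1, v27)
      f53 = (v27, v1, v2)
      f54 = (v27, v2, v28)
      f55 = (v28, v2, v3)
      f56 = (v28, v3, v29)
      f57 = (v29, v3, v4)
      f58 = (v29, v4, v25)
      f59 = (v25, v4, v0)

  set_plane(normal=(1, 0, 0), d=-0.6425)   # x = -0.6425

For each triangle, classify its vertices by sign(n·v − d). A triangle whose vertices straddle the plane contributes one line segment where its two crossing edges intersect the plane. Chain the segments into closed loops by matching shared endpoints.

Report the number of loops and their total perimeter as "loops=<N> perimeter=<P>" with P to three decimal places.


Straddling triangles (20 of 60):
  (v5,v10,v6) [+-+] → (-0.6425, 2.2257, 0)–(-0.6425, 2.16245, 0.100505)  len=0.1188
  (v6,v10,v11) [+--] → (-0.6425, 2.16245, 0.100505)–(-0.6425, 1.9863, 0.3804)  len=0.3307
  (v6,v11,v7) [+-+] → (-0.6425, 1.9863, 0.3804)–(-0.6425, 1.89194, 0.345002)  len=0.1008
  (v7,v11,v12) [+--] → (-0.6425, 1.89194, 0.345002)–(-0.6425, 1.599, 0.2351)  len=0.3129
  (v7,v12,v8) [+-+] → (-0.6425, 1.599, 0.2351)–(-0.6425, 1.599, 0.163618)  len=0.0715
  (v8,v12,v13) [+--] → (-0.6425, 1.599, 0.163618)–(-0.6425, 1.599, -0.2351)  len=0.3987
  (v8,v13,v9) [+-+] → (-0.6425, 1.599, -0.2351)–(-0.6425, 1.65152, -0.254803)  len=0.0561
  (v9,v13,v14) [+--] → (-0.6425, 1.65152, -0.254803)–(-0.6425, 1.9863, -0.3804)  len=0.3576
  (v9,v14,v5) [+-+] → (-0.6425, 1.9863, -0.3804)–(-0.6425, 2.03595, -0.301514)  len=0.0932
  (v5,v14,v10) [+--] → (-0.6425, 2.03595, -0.301514)–(-0.6425, 2.2257, 0)  len=0.3563
  (v20,v25,v21) [-+-] → (-0.6425, -2.2257, 0)–(-0.6425, -2.03595, 0.301514)  len=0.3563
  (v21,v25,v26) [-++] → (-0.6425, -2.03595, 0.301514)–(-0.6425, -1.9863, 0.3804)  len=0.0932
  (v21,v26,v22) [-+-] → (-0.6425, -1.9863, 0.3804)–(-0.6425, -1.65152, 0.254803)  len=0.3576
  (v22,v26,v27) [-++] → (-0.6425, -1.65152, 0.254803)–(-0.6425, -1.599, 0.2351)  len=0.0561
  (v22,v27,v23) [-+-] → (-0.6425, -1.599, 0.2351)–(-0.6425, -1.599, -0.163618)  len=0.3987
  (v23,v27,v28) [-++] → (-0.6425, -1.599, -0.163618)–(-0.6425, -1.599, -0.2351)  len=0.0715
  (v23,v28,v24) [-+-] → (-0.6425, -1.599, -0.2351)–(-0.6425, -1.89194, -0.345002)  len=0.3129
  (v24,v28,v29) [-++] → (-0.6425, -1.89194, -0.345002)–(-0.6425, -1.9863, -0.3804)  len=0.1008
  (v24,v29,v20) [-+-] → (-0.6425, -1.9863, -0.3804)–(-0.6425, -2.16245, -0.100505)  len=0.3307
  (v20,v29,v25) [-++] → (-0.6425, -2.16245, -0.100505)–(-0.6425, -2.2257, 0)  len=0.1188

Chained into 2 loop(s):
  loop 1: 10 segments, perimeter = 2.1964
  loop 2: 10 segments, perimeter = 2.1964
Total perimeter = 4.393

loops=2 perimeter=4.393


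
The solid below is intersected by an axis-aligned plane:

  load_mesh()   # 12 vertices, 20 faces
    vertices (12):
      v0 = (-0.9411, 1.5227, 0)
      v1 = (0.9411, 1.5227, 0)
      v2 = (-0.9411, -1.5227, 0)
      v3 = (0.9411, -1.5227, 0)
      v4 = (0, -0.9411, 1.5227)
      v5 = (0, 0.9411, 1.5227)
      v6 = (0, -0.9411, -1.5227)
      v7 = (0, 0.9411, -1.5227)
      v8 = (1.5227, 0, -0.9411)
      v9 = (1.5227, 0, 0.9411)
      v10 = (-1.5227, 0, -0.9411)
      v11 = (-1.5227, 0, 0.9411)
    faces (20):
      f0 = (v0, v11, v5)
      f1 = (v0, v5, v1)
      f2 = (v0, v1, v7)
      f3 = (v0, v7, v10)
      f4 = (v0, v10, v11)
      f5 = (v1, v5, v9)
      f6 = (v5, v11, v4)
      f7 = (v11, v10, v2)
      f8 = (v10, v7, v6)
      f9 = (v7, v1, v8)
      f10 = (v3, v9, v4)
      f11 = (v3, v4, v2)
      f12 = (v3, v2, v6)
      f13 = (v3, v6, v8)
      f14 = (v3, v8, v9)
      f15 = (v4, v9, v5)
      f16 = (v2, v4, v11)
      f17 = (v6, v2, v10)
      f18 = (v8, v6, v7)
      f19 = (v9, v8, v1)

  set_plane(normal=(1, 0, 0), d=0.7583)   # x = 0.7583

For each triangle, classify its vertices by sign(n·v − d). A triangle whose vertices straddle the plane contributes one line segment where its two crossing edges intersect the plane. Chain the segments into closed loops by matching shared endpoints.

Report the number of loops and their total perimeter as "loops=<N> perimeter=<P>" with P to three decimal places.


Straddling triangles (10 of 20):
  (v0,v5,v1) [--+] → (0.7583, 1.40973, 0.29577)–(0.7583, 1.5227, 0)  len=0.3166
  (v0,v1,v7) [-+-] → (0.7583, 1.5227, 0)–(0.7583, 1.40973, -0.29577)  len=0.3166
  (v1,v5,v9) [+-+] → (0.7583, 1.40973, 0.29577)–(0.7583, 0.472435, 1.23306)  len=1.3255
  (v7,v1,v8) [-++] → (0.7583, 1.40973, -0.29577)–(0.7583, 0.472435, -1.23306)  len=1.3255
  (v3,v9,v4) [++-] → (0.7583, -0.472435, 1.23306)–(0.7583, -1.40973, 0.29577)  len=1.3255
  (v3,v4,v2) [+--] → (0.7583, -1.40973, 0.29577)–(0.7583, -1.5227, 0)  len=0.3166
  (v3,v2,v6) [+--] → (0.7583, -1.5227, 0)–(0.7583, -1.40973, -0.29577)  len=0.3166
  (v3,v6,v8) [+-+] → (0.7583, -1.40973, -0.29577)–(0.7583, -0.472435, -1.23306)  len=1.3255
  (v4,v9,v5) [-+-] → (0.7583, -0.472435, 1.23306)–(0.7583, 0.472435, 1.23306)  len=0.9449
  (v8,v6,v7) [+--] → (0.7583, -0.472435, -1.23306)–(0.7583, 0.472435, -1.23306)  len=0.9449

Chained into 1 loop(s):
  loop 1: 10 segments, perimeter = 8.4583
Total perimeter = 8.458

loops=1 perimeter=8.458


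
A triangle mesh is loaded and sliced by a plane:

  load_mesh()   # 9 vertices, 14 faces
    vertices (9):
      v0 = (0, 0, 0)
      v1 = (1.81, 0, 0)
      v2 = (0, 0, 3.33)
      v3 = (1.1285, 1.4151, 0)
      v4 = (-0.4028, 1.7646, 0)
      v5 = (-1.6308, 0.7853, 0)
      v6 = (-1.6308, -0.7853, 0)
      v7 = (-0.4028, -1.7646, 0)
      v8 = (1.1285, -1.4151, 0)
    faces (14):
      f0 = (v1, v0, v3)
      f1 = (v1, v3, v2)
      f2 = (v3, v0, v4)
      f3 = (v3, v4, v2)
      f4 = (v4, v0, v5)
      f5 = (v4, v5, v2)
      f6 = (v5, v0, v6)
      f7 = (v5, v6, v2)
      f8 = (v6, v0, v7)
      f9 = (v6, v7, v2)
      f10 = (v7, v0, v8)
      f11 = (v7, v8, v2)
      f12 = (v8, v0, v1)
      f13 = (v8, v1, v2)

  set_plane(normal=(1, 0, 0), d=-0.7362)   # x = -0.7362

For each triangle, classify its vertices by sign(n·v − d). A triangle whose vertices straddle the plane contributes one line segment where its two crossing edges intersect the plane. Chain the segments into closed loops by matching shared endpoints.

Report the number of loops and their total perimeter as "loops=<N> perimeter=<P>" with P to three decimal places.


loops=1 perimeter=8.017

Straddling triangles (6 of 14):
  (v4,v0,v5) [++-] → (-0.7362, 0.354512, 0)–(-0.7362, 1.49872, 0)  len=1.1442
  (v4,v5,v2) [+-+] → (-0.7362, 1.49872, 0)–(-0.7362, 0.354512, 1.82672)  len=2.1555
  (v5,v0,v6) [-+-] → (-0.7362, 0.354512, 0)–(-0.7362, -0.354512, 0)  len=0.7090
  (v5,v6,v2) [--+] → (-0.7362, -0.354512, 1.82672)–(-0.7362, 0.354512, 1.82672)  len=0.7090
  (v6,v0,v7) [-++] → (-0.7362, -0.354512, 0)–(-0.7362, -1.49872, 0)  len=1.1442
  (v6,v7,v2) [-++] → (-0.7362, -1.49872, 0)–(-0.7362, -0.354512, 1.82672)  len=2.1555

Chained into 1 loop(s):
  loop 1: 6 segments, perimeter = 8.0174
Total perimeter = 8.017


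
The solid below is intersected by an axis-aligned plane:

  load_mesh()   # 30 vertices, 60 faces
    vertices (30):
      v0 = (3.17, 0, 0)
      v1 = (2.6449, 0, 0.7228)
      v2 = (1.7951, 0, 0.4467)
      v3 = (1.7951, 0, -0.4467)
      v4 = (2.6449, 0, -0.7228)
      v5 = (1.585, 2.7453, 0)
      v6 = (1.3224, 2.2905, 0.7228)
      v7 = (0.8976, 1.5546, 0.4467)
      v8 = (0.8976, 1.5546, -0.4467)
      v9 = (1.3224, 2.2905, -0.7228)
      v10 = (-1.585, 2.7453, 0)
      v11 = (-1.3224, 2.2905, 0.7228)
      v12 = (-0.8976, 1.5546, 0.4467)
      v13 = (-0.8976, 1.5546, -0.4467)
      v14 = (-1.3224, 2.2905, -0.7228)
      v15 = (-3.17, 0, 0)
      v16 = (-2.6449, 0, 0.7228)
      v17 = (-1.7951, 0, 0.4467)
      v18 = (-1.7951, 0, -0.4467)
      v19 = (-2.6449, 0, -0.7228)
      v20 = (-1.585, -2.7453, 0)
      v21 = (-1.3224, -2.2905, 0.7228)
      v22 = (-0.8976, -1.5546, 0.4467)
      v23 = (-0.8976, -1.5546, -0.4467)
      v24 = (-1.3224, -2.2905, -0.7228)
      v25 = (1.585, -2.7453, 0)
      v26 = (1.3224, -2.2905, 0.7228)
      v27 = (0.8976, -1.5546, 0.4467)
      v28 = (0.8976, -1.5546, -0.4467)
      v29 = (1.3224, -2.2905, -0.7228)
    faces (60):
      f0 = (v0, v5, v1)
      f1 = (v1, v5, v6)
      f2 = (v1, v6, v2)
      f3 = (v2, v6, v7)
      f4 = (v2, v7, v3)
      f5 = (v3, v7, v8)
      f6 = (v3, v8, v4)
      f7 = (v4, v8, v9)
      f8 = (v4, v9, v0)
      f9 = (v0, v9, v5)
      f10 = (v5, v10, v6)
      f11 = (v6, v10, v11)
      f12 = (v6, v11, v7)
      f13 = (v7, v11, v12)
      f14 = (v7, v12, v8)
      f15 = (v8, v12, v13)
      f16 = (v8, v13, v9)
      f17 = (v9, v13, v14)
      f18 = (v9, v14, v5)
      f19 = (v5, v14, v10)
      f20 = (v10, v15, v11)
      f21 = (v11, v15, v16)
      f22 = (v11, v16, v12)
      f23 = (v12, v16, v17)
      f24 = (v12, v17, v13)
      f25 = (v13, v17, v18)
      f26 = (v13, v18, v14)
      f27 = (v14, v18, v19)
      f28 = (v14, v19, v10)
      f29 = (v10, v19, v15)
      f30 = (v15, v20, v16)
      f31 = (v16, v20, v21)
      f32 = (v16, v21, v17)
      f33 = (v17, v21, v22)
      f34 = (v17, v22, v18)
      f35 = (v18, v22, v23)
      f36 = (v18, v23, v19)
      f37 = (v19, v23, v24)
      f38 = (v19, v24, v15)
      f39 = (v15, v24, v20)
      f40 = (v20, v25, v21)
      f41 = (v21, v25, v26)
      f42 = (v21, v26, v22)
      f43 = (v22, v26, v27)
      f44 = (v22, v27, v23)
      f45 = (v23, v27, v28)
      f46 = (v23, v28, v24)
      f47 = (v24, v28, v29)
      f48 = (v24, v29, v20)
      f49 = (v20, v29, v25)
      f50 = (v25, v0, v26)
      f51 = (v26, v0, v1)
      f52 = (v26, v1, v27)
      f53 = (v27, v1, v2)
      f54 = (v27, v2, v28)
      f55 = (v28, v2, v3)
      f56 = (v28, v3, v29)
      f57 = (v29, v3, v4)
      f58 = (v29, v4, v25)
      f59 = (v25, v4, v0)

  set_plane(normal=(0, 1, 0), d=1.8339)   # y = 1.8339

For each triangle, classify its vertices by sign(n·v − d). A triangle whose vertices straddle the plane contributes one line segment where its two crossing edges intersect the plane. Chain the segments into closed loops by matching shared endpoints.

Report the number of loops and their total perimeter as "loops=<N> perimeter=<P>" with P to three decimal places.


Straddling triangles (18 of 60):
  (v0,v5,v1) [-+-] → (2.1112, 1.8339, 0)–(1.93687, 1.8339, 0.239959)  len=0.2966
  (v1,v5,v6) [-++] → (1.93687, 1.8339, 0.239959)–(1.58603, 1.8339, 0.7228)  len=0.5968
  (v1,v6,v2) [-+-] → (1.58603, 1.8339, 0.7228)–(1.41663, 1.8339, 0.667761)  len=0.1781
  (v2,v6,v7) [-+-] → (1.41663, 1.8339, 0.667761)–(1.05883, 1.8339, 0.55149)  len=0.3762
  (v4,v8,v9) [--+] → (1.05883, 1.8339, -0.55149)–(1.58603, 1.8339, -0.7228)  len=0.5543
  (v4,v9,v0) [-+-] → (1.58603, 1.8339, -0.7228)–(1.69071, 1.8339, -0.578713)  len=0.1781
  (v0,v9,v5) [-++] → (1.69071, 1.8339, -0.578713)–(2.1112, 1.8339, 0)  len=0.7153
  (v6,v11,v7) [++-] → (0.0550317, 1.8339, 0.55149)–(1.05883, 1.8339, 0.55149)  len=1.0038
  (v7,v11,v12) [-+-] → (0.0550317, 1.8339, 0.55149)–(-1.05883, 1.8339, 0.55149)  len=1.1139
  (v8,v13,v9) [--+] → (-0.0550317, 1.8339, -0.55149)–(1.05883, 1.8339, -0.55149)  len=1.1139
  (v9,v13,v14) [+-+] → (-0.0550317, 1.8339, -0.55149)–(-1.05883, 1.8339, -0.55149)  len=1.0038
  (v10,v15,v11) [+-+] → (-2.1112, 1.8339, 0)–(-1.69071, 1.8339, 0.578713)  len=0.7153
  (v11,v15,v16) [+--] → (-1.69071, 1.8339, 0.578713)–(-1.58603, 1.8339, 0.7228)  len=0.1781
  (v11,v16,v12) [+--] → (-1.58603, 1.8339, 0.7228)–(-1.05883, 1.8339, 0.55149)  len=0.5543
  (v13,v18,v14) [--+] → (-1.41663, 1.8339, -0.667761)–(-1.05883, 1.8339, -0.55149)  len=0.3762
  (v14,v18,v19) [+--] → (-1.41663, 1.8339, -0.667761)–(-1.58603, 1.8339, -0.7228)  len=0.1781
  (v14,v19,v10) [+-+] → (-1.58603, 1.8339, -0.7228)–(-1.93687, 1.8339, -0.239959)  len=0.5968
  (v10,v19,v15) [+--] → (-1.93687, 1.8339, -0.239959)–(-2.1112, 1.8339, 0)  len=0.2966

Chained into 1 loop(s):
  loop 1: 18 segments, perimeter = 10.0264
Total perimeter = 10.026

loops=1 perimeter=10.026


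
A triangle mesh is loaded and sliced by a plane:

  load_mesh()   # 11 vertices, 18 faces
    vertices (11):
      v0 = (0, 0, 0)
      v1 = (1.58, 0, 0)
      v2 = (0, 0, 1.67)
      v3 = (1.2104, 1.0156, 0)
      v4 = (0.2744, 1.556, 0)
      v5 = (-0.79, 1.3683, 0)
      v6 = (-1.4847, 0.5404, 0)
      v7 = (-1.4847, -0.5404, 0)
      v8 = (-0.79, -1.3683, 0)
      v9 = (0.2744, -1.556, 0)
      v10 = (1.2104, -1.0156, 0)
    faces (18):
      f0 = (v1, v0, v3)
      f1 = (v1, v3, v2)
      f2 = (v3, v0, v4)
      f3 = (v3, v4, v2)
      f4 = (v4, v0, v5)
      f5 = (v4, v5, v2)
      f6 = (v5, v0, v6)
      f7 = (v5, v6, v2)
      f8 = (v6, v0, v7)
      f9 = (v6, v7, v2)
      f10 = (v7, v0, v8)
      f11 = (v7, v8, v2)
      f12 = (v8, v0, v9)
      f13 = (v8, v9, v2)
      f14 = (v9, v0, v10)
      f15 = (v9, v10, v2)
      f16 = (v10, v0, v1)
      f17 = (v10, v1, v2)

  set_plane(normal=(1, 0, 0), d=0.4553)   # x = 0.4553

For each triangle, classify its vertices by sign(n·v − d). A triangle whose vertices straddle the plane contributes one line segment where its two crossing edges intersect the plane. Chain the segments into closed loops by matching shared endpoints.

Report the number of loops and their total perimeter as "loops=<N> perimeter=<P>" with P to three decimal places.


loops=1 perimeter=6.708

Straddling triangles (8 of 18):
  (v1,v0,v3) [+-+] → (0.4553, 0, 0)–(0.4553, 0.382025, 0)  len=0.3820
  (v1,v3,v2) [++-] → (0.4553, 0.382025, 1.04182)–(0.4553, 0, 1.18877)  len=0.4093
  (v3,v0,v4) [+--] → (0.4553, 0.382025, 0)–(0.4553, 1.45156, 0)  len=1.0695
  (v3,v4,v2) [+--] → (0.4553, 1.45156, 0)–(0.4553, 0.382025, 1.04182)  len=1.4931
  (v9,v0,v10) [--+] → (0.4553, -0.382025, 0)–(0.4553, -1.45156, 0)  len=1.0695
  (v9,v10,v2) [-+-] → (0.4553, -1.45156, 0)–(0.4553, -0.382025, 1.04182)  len=1.4931
  (v10,v0,v1) [+-+] → (0.4553, -0.382025, 0)–(0.4553, 0, 0)  len=0.3820
  (v10,v1,v2) [++-] → (0.4553, 0, 1.18877)–(0.4553, -0.382025, 1.04182)  len=0.4093

Chained into 1 loop(s):
  loop 1: 8 segments, perimeter = 6.7079
Total perimeter = 6.708


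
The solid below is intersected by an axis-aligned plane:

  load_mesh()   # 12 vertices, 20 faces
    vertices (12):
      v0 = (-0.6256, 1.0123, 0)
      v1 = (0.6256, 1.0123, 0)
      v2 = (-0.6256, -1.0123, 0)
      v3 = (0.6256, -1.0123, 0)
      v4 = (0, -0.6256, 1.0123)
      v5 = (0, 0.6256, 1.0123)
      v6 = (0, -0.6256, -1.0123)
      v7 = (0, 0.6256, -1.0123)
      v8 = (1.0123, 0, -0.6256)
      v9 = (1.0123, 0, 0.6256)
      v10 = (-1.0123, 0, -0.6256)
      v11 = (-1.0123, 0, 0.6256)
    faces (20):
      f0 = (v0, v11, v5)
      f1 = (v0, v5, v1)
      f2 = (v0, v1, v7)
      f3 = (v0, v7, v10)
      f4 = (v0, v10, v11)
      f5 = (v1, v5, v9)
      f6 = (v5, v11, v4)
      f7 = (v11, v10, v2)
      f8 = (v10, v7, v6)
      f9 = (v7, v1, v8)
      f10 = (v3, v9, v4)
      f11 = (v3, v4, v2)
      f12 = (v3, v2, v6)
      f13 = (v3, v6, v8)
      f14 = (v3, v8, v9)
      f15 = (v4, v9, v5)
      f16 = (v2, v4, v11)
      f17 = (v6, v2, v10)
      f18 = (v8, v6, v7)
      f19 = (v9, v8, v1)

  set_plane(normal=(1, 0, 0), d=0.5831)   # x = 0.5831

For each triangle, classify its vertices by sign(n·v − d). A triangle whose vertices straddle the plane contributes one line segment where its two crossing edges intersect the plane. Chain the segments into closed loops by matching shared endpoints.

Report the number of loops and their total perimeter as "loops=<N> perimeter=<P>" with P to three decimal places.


loops=1 perimeter=5.433

Straddling triangles (10 of 20):
  (v0,v5,v1) [--+] → (0.5831, 0.98603, 0.0687704)–(0.5831, 1.0123, 0)  len=0.0736
  (v0,v1,v7) [-+-] → (0.5831, 1.0123, 0)–(0.5831, 0.98603, -0.0687704)  len=0.0736
  (v1,v5,v9) [+-+] → (0.5831, 0.98603, 0.0687704)–(0.5831, 0.265245, 0.789555)  len=1.0193
  (v7,v1,v8) [-++] → (0.5831, 0.98603, -0.0687704)–(0.5831, 0.265245, -0.789555)  len=1.0193
  (v3,v9,v4) [++-] → (0.5831, -0.265245, 0.789555)–(0.5831, -0.98603, 0.0687704)  len=1.0193
  (v3,v4,v2) [+--] → (0.5831, -0.98603, 0.0687704)–(0.5831, -1.0123, 0)  len=0.0736
  (v3,v2,v6) [+--] → (0.5831, -1.0123, 0)–(0.5831, -0.98603, -0.0687704)  len=0.0736
  (v3,v6,v8) [+-+] → (0.5831, -0.98603, -0.0687704)–(0.5831, -0.265245, -0.789555)  len=1.0193
  (v4,v9,v5) [-+-] → (0.5831, -0.265245, 0.789555)–(0.5831, 0.265245, 0.789555)  len=0.5305
  (v8,v6,v7) [+--] → (0.5831, -0.265245, -0.789555)–(0.5831, 0.265245, -0.789555)  len=0.5305

Chained into 1 loop(s):
  loop 1: 10 segments, perimeter = 5.4328
Total perimeter = 5.433


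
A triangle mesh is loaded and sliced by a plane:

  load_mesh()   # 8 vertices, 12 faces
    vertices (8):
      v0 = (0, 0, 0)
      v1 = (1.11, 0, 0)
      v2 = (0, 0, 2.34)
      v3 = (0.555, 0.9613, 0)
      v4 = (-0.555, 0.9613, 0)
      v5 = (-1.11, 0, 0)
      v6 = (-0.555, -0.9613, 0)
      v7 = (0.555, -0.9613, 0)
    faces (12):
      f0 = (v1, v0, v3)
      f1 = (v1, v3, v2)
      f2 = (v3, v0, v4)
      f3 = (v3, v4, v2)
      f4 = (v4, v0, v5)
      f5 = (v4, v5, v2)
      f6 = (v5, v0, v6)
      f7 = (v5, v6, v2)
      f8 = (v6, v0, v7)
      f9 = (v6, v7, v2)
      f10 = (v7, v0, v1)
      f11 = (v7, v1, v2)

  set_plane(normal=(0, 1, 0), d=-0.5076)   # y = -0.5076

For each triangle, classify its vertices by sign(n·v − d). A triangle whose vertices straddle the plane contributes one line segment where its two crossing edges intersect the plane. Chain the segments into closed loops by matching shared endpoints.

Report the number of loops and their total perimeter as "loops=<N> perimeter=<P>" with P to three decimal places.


Straddling triangles (6 of 12):
  (v5,v0,v6) [++-] → (-0.293059, -0.5076, 0)–(-0.816941, -0.5076, 0)  len=0.5239
  (v5,v6,v2) [+-+] → (-0.816941, -0.5076, 0)–(-0.293059, -0.5076, 1.1044)  len=1.2224
  (v6,v0,v7) [-+-] → (-0.293059, -0.5076, 0)–(0.293059, -0.5076, 0)  len=0.5861
  (v6,v7,v2) [--+] → (0.293059, -0.5076, 1.1044)–(-0.293059, -0.5076, 1.1044)  len=0.5861
  (v7,v0,v1) [-++] → (0.293059, -0.5076, 0)–(0.816941, -0.5076, 0)  len=0.5239
  (v7,v1,v2) [-++] → (0.816941, -0.5076, 0)–(0.293059, -0.5076, 1.1044)  len=1.2224

Chained into 1 loop(s):
  loop 1: 6 segments, perimeter = 4.6647
Total perimeter = 4.665

loops=1 perimeter=4.665


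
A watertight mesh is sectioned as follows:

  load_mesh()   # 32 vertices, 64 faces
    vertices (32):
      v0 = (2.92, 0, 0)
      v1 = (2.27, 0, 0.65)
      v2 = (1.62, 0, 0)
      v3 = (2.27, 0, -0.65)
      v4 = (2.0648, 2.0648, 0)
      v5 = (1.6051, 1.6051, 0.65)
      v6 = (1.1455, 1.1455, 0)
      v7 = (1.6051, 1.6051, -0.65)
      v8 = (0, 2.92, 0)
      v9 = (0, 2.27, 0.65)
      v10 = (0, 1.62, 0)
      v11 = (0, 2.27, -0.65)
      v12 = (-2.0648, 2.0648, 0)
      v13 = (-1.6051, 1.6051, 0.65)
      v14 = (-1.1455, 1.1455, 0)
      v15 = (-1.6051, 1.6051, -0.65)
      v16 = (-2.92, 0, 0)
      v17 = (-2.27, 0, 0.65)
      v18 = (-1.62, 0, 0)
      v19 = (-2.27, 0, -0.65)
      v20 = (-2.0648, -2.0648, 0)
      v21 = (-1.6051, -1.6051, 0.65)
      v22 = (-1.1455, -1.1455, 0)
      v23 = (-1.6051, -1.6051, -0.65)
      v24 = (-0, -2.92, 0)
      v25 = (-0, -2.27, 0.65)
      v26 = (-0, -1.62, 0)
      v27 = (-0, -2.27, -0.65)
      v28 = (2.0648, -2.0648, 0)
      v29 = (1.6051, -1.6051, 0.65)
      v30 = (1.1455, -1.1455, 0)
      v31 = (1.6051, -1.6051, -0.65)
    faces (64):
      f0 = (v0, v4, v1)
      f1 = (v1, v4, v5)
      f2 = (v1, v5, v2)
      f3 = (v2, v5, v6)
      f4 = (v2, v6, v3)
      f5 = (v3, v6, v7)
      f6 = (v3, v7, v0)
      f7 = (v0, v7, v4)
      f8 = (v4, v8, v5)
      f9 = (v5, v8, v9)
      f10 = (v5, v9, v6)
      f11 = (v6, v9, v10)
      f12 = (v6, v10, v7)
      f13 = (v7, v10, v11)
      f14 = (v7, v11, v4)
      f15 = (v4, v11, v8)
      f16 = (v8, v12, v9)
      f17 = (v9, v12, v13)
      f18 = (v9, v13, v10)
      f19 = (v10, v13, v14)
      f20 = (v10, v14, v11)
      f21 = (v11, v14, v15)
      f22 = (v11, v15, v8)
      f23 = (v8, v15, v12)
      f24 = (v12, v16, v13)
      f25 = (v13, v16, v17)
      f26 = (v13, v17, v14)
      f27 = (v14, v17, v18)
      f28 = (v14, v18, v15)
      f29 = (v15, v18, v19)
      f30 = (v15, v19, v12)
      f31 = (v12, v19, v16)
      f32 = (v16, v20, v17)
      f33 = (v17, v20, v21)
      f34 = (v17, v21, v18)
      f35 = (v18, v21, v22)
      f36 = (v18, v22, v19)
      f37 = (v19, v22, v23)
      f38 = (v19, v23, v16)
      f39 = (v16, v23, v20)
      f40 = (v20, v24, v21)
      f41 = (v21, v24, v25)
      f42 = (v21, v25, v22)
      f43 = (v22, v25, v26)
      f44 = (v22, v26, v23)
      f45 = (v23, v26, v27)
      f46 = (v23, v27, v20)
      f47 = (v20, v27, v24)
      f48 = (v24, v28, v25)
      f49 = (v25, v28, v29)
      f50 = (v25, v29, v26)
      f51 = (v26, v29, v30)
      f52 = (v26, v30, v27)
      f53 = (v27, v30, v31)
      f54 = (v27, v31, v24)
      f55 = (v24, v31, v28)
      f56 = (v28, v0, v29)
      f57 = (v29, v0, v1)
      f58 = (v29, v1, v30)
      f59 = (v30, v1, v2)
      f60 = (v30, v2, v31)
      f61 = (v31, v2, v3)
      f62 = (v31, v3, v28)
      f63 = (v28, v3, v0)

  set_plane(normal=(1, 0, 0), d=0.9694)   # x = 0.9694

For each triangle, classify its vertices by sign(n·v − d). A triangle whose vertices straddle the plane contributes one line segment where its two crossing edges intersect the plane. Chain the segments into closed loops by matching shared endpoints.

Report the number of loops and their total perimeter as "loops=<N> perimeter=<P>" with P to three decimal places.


Straddling triangles (16 of 64):
  (v4,v8,v5) [+-+] → (0.9694, 2.51849, 0)–(0.9694, 2.12587, 0.392567)  len=0.5552
  (v5,v8,v9) [+--] → (0.9694, 2.12587, 0.392567)–(0.9694, 1.86843, 0.65)  len=0.3641
  (v5,v9,v6) [+-+] → (0.9694, 1.86843, 0.65)–(0.9694, 1.31837, 0.0999258)  len=0.7779
  (v6,v9,v10) [+--] → (0.9694, 1.31837, 0.0999258)–(0.9694, 1.21845, 0)  len=0.1413
  (v6,v10,v7) [+-+] → (0.9694, 1.21845, 0)–(0.9694, 1.611, -0.392567)  len=0.5552
  (v7,v10,v11) [+--] → (0.9694, 1.611, -0.392567)–(0.9694, 1.86843, -0.65)  len=0.3641
  (v7,v11,v4) [+-+] → (0.9694, 1.86843, -0.65)–(0.9694, 2.17366, -0.344832)  len=0.4316
  (v4,v11,v8) [+--] → (0.9694, 2.17366, -0.344832)–(0.9694, 2.51849, 0)  len=0.4877
  (v24,v28,v25) [-+-] → (0.9694, -2.51849, 0)–(0.9694, -2.17366, 0.344832)  len=0.4877
  (v25,v28,v29) [-++] → (0.9694, -2.17366, 0.344832)–(0.9694, -1.86843, 0.65)  len=0.4316
  (v25,v29,v26) [-+-] → (0.9694, -1.86843, 0.65)–(0.9694, -1.611, 0.392567)  len=0.3641
  (v26,v29,v30) [-++] → (0.9694, -1.611, 0.392567)–(0.9694, -1.21845, 0)  len=0.5552
  (v26,v30,v27) [-+-] → (0.9694, -1.21845, 0)–(0.9694, -1.31837, -0.0999258)  len=0.1413
  (v27,v30,v31) [-++] → (0.9694, -1.31837, -0.0999258)–(0.9694, -1.86843, -0.65)  len=0.7779
  (v27,v31,v24) [-+-] → (0.9694, -1.86843, -0.65)–(0.9694, -2.12587, -0.392567)  len=0.3641
  (v24,v31,v28) [-++] → (0.9694, -2.12587, -0.392567)–(0.9694, -2.51849, 0)  len=0.5552

Chained into 2 loop(s):
  loop 1: 8 segments, perimeter = 3.6770
  loop 2: 8 segments, perimeter = 3.6770
Total perimeter = 7.354

loops=2 perimeter=7.354


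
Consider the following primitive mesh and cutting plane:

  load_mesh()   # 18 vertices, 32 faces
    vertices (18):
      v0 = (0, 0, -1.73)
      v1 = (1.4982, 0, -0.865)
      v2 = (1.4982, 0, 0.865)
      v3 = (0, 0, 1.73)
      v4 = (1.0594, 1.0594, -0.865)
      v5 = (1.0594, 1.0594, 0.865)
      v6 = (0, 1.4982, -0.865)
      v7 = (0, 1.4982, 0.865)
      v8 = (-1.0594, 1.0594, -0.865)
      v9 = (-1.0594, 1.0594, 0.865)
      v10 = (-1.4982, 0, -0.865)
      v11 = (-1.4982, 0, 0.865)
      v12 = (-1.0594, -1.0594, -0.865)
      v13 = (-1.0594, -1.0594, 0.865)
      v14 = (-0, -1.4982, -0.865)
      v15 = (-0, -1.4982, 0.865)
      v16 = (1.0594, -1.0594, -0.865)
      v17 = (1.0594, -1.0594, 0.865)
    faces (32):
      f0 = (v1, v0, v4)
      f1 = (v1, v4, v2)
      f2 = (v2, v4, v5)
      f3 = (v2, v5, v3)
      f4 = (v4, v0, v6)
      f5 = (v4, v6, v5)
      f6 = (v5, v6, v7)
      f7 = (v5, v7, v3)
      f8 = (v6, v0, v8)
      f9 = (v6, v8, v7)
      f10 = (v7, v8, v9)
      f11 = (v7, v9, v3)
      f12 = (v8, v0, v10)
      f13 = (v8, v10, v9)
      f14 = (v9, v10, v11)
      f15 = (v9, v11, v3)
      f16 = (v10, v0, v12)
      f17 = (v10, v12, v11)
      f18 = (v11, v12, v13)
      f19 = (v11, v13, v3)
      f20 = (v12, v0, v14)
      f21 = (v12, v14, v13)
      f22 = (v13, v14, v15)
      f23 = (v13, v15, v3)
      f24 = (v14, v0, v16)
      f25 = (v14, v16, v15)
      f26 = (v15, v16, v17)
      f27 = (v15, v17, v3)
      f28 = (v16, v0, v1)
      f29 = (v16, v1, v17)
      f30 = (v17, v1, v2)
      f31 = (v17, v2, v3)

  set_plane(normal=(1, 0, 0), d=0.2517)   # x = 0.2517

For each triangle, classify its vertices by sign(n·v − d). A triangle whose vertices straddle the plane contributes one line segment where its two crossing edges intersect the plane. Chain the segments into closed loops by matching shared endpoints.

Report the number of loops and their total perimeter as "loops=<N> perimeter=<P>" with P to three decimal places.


loops=1 perimeter=9.771

Straddling triangles (12 of 32):
  (v1,v0,v4) [+-+] → (0.2517, 0, -1.58468)–(0.2517, 0.2517, -1.52449)  len=0.2588
  (v2,v5,v3) [++-] → (0.2517, 0.2517, 1.52449)–(0.2517, 0, 1.58468)  len=0.2588
  (v4,v0,v6) [+--] → (0.2517, 0.2517, -1.52449)–(0.2517, 1.39395, -0.865)  len=1.3190
  (v4,v6,v5) [+-+] → (0.2517, 1.39395, -0.865)–(0.2517, 1.39395, -0.453974)  len=0.4110
  (v5,v6,v7) [+--] → (0.2517, 1.39395, -0.453974)–(0.2517, 1.39395, 0.865)  len=1.3190
  (v5,v7,v3) [+--] → (0.2517, 1.39395, 0.865)–(0.2517, 0.2517, 1.52449)  len=1.3190
  (v14,v0,v16) [--+] → (0.2517, -0.2517, -1.52449)–(0.2517, -1.39395, -0.865)  len=1.3190
  (v14,v16,v15) [-+-] → (0.2517, -1.39395, -0.865)–(0.2517, -1.39395, 0.453974)  len=1.3190
  (v15,v16,v17) [-++] → (0.2517, -1.39395, 0.453974)–(0.2517, -1.39395, 0.865)  len=0.4110
  (v15,v17,v3) [-+-] → (0.2517, -1.39395, 0.865)–(0.2517, -0.2517, 1.52449)  len=1.3190
  (v16,v0,v1) [+-+] → (0.2517, -0.2517, -1.52449)–(0.2517, 0, -1.58468)  len=0.2588
  (v17,v2,v3) [++-] → (0.2517, 0, 1.58468)–(0.2517, -0.2517, 1.52449)  len=0.2588

Chained into 1 loop(s):
  loop 1: 12 segments, perimeter = 9.7710
Total perimeter = 9.771


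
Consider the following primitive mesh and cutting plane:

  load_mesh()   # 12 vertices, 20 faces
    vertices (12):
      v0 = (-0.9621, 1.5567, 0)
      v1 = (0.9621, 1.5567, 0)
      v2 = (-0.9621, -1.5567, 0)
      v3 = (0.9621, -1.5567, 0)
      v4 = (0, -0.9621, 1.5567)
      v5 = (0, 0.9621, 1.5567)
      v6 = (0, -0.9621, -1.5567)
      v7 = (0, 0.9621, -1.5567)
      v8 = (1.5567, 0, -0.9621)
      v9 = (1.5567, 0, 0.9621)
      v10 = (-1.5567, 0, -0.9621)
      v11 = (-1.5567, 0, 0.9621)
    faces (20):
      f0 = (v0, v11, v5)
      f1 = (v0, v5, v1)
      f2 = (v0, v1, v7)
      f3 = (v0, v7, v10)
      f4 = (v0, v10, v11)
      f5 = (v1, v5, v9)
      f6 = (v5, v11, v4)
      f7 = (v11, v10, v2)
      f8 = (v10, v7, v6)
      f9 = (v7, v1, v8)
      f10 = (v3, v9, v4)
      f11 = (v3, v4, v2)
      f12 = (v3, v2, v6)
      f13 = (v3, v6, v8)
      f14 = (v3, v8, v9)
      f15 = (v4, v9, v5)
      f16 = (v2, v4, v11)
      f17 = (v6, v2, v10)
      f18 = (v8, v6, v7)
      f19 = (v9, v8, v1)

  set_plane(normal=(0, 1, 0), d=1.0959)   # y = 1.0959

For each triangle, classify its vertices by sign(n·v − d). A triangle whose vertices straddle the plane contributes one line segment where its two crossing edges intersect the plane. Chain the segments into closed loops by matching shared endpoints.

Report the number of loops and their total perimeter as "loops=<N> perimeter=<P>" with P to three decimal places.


Straddling triangles (8 of 20):
  (v0,v11,v5) [+--] → (-1.13811, 1.0959, 0.284792)–(-0.216497, 1.0959, 1.2064)  len=1.3034
  (v0,v5,v1) [+-+] → (-0.216497, 1.0959, 1.2064)–(0.216497, 1.0959, 1.2064)  len=0.4330
  (v0,v1,v7) [++-] → (0.216497, 1.0959, -1.2064)–(-0.216497, 1.0959, -1.2064)  len=0.4330
  (v0,v7,v10) [+--] → (-0.216497, 1.0959, -1.2064)–(-1.13811, 1.0959, -0.284792)  len=1.3034
  (v0,v10,v11) [+--] → (-1.13811, 1.0959, -0.284792)–(-1.13811, 1.0959, 0.284792)  len=0.5696
  (v1,v5,v9) [+--] → (0.216497, 1.0959, 1.2064)–(1.13811, 1.0959, 0.284792)  len=1.3034
  (v7,v1,v8) [-+-] → (0.216497, 1.0959, -1.2064)–(1.13811, 1.0959, -0.284792)  len=1.3034
  (v9,v8,v1) [--+] → (1.13811, 1.0959, -0.284792)–(1.13811, 1.0959, 0.284792)  len=0.5696

Chained into 1 loop(s):
  loop 1: 8 segments, perimeter = 7.2186
Total perimeter = 7.219

loops=1 perimeter=7.219


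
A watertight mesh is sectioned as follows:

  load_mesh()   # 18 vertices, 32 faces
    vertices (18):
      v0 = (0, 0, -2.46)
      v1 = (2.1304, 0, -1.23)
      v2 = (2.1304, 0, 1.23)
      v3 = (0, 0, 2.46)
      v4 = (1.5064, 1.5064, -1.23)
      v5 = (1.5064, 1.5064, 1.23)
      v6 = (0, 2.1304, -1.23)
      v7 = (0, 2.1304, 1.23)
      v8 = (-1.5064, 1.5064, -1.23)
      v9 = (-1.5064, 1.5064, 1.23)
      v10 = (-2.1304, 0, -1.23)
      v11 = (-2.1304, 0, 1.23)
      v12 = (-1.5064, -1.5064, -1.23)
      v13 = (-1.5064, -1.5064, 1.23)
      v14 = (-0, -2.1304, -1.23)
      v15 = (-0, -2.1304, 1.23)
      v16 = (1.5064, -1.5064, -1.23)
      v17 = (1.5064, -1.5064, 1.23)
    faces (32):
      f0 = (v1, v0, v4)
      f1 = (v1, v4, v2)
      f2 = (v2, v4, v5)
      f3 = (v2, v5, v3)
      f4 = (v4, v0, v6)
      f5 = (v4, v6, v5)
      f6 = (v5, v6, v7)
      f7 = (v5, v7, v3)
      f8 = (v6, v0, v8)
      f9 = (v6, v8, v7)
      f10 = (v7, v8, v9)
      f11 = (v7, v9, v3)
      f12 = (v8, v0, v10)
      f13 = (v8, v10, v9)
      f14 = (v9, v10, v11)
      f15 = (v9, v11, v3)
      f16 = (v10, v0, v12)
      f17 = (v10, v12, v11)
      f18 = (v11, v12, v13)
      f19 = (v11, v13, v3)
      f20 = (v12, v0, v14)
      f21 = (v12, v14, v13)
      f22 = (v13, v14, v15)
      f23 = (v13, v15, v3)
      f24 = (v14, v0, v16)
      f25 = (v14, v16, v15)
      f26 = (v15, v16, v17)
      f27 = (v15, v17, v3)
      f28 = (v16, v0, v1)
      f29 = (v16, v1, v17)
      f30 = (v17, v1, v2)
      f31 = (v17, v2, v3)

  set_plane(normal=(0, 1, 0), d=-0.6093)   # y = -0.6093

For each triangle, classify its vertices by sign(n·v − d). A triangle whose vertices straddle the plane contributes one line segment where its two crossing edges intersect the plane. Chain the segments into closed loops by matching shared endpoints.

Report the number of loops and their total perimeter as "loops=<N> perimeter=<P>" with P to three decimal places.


loops=1 perimeter=13.286

Straddling triangles (12 of 32):
  (v10,v0,v12) [++-] → (-0.6093, -0.6093, -1.9625)–(-1.87801, -0.6093, -1.23)  len=1.4650
  (v10,v12,v11) [+-+] → (-1.87801, -0.6093, -1.23)–(-1.87801, -0.6093, 0.234993)  len=1.4650
  (v11,v12,v13) [+--] → (-1.87801, -0.6093, 0.234993)–(-1.87801, -0.6093, 1.23)  len=0.9950
  (v11,v13,v3) [+-+] → (-1.87801, -0.6093, 1.23)–(-0.6093, -0.6093, 1.9625)  len=1.4650
  (v12,v0,v14) [-+-] → (-0.6093, -0.6093, -1.9625)–(0, -0.6093, -2.10822)  len=0.6265
  (v13,v15,v3) [--+] → (0, -0.6093, 2.10822)–(-0.6093, -0.6093, 1.9625)  len=0.6265
  (v14,v0,v16) [-+-] → (0, -0.6093, -2.10822)–(0.6093, -0.6093, -1.9625)  len=0.6265
  (v15,v17,v3) [--+] → (0.6093, -0.6093, 1.9625)–(0, -0.6093, 2.10822)  len=0.6265
  (v16,v0,v1) [-++] → (0.6093, -0.6093, -1.9625)–(1.87801, -0.6093, -1.23)  len=1.4650
  (v16,v1,v17) [-+-] → (1.87801, -0.6093, -1.23)–(1.87801, -0.6093, -0.234993)  len=0.9950
  (v17,v1,v2) [-++] → (1.87801, -0.6093, -0.234993)–(1.87801, -0.6093, 1.23)  len=1.4650
  (v17,v2,v3) [-++] → (1.87801, -0.6093, 1.23)–(0.6093, -0.6093, 1.9625)  len=1.4650

Chained into 1 loop(s):
  loop 1: 12 segments, perimeter = 13.2859
Total perimeter = 13.286


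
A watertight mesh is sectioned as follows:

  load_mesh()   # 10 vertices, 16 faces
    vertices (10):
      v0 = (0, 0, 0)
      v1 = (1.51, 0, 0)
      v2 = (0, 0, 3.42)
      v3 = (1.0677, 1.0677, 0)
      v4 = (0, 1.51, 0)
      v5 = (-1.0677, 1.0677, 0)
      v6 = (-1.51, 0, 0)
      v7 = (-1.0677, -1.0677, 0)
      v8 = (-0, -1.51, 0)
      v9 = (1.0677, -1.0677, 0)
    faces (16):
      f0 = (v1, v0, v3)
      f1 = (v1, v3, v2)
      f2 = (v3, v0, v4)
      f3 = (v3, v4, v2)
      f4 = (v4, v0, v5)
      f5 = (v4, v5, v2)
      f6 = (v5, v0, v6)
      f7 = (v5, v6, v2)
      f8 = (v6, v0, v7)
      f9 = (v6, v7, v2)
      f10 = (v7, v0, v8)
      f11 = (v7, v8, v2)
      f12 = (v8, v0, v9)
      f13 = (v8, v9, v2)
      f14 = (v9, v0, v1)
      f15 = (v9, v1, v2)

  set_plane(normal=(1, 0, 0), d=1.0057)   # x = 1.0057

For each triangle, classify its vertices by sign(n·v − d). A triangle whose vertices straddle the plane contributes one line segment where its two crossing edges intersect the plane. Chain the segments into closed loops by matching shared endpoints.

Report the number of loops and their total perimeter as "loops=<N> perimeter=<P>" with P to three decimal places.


loops=1 perimeter=5.379

Straddling triangles (8 of 16):
  (v1,v0,v3) [+-+] → (1.0057, 0, 0)–(1.0057, 1.0057, 0)  len=1.0057
  (v1,v3,v2) [++-] → (1.0057, 1.0057, 0.198595)–(1.0057, 0, 1.14219)  len=1.3791
  (v3,v0,v4) [+--] → (1.0057, 1.0057, 0)–(1.0057, 1.09338, 0)  len=0.0877
  (v3,v4,v2) [+--] → (1.0057, 1.09338, 0)–(1.0057, 1.0057, 0.198595)  len=0.2171
  (v8,v0,v9) [--+] → (1.0057, -1.0057, 0)–(1.0057, -1.09338, 0)  len=0.0877
  (v8,v9,v2) [-+-] → (1.0057, -1.09338, 0)–(1.0057, -1.0057, 0.198595)  len=0.2171
  (v9,v0,v1) [+-+] → (1.0057, -1.0057, 0)–(1.0057, 0, 0)  len=1.0057
  (v9,v1,v2) [++-] → (1.0057, 0, 1.14219)–(1.0057, -1.0057, 0.198595)  len=1.3791

Chained into 1 loop(s):
  loop 1: 8 segments, perimeter = 5.3791
Total perimeter = 5.379


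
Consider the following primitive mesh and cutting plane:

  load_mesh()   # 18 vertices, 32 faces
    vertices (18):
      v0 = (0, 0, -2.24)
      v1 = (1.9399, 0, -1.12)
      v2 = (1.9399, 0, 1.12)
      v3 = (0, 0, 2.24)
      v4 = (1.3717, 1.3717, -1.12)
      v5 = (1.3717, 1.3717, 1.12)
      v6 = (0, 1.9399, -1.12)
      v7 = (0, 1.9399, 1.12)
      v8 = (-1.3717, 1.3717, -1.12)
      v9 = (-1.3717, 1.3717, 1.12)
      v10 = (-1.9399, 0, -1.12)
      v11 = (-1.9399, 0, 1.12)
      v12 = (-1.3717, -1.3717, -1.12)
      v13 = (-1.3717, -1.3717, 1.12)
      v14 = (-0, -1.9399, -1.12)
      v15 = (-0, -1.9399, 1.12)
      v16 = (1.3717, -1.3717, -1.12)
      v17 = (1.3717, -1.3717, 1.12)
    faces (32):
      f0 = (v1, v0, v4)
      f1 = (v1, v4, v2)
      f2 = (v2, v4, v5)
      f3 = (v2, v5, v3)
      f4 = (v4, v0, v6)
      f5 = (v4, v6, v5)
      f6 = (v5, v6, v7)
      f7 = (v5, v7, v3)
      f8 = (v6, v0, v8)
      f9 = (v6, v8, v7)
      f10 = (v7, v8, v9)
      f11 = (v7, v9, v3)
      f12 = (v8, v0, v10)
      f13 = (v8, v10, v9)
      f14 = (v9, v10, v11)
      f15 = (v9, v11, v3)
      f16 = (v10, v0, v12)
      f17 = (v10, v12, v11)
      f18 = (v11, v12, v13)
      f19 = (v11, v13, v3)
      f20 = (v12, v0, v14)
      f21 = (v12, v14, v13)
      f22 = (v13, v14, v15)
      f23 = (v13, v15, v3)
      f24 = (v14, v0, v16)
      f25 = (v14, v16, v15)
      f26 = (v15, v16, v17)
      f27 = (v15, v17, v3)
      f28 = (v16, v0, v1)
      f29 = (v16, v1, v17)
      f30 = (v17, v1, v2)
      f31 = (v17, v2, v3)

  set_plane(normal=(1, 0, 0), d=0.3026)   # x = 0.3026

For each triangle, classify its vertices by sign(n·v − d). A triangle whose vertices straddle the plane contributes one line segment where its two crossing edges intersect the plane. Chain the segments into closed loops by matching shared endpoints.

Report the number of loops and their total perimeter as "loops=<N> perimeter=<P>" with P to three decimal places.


Straddling triangles (12 of 32):
  (v1,v0,v4) [+-+] → (0.3026, 0, -2.06529)–(0.3026, 0.3026, -1.99293)  len=0.3111
  (v2,v5,v3) [++-] → (0.3026, 0.3026, 1.99293)–(0.3026, 0, 2.06529)  len=0.3111
  (v4,v0,v6) [+--] → (0.3026, 0.3026, -1.99293)–(0.3026, 1.81455, -1.12)  len=1.7459
  (v4,v6,v5) [+-+] → (0.3026, 1.81455, -1.12)–(0.3026, 1.81455, -0.625851)  len=0.4941
  (v5,v6,v7) [+--] → (0.3026, 1.81455, -0.625851)–(0.3026, 1.81455, 1.12)  len=1.7459
  (v5,v7,v3) [+--] → (0.3026, 1.81455, 1.12)–(0.3026, 0.3026, 1.99293)  len=1.7459
  (v14,v0,v16) [--+] → (0.3026, -0.3026, -1.99293)–(0.3026, -1.81455, -1.12)  len=1.7459
  (v14,v16,v15) [-+-] → (0.3026, -1.81455, -1.12)–(0.3026, -1.81455, 0.625851)  len=1.7459
  (v15,v16,v17) [-++] → (0.3026, -1.81455, 0.625851)–(0.3026, -1.81455, 1.12)  len=0.4941
  (v15,v17,v3) [-+-] → (0.3026, -1.81455, 1.12)–(0.3026, -0.3026, 1.99293)  len=1.7459
  (v16,v0,v1) [+-+] → (0.3026, -0.3026, -1.99293)–(0.3026, 0, -2.06529)  len=0.3111
  (v17,v2,v3) [++-] → (0.3026, 0, 2.06529)–(0.3026, -0.3026, 1.99293)  len=0.3111

Chained into 1 loop(s):
  loop 1: 12 segments, perimeter = 12.7079
Total perimeter = 12.708

loops=1 perimeter=12.708
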